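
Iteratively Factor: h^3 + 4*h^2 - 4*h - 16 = (h - 2)*(h^2 + 6*h + 8) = (h - 2)*(h + 2)*(h + 4)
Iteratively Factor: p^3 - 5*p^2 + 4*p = (p - 1)*(p^2 - 4*p) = p*(p - 1)*(p - 4)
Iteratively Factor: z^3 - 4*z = (z - 2)*(z^2 + 2*z) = (z - 2)*(z + 2)*(z)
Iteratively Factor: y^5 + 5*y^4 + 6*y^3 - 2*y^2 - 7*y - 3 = (y + 1)*(y^4 + 4*y^3 + 2*y^2 - 4*y - 3) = (y + 1)*(y + 3)*(y^3 + y^2 - y - 1) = (y - 1)*(y + 1)*(y + 3)*(y^2 + 2*y + 1) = (y - 1)*(y + 1)^2*(y + 3)*(y + 1)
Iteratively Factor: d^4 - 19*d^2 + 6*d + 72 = (d + 2)*(d^3 - 2*d^2 - 15*d + 36) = (d - 3)*(d + 2)*(d^2 + d - 12) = (d - 3)^2*(d + 2)*(d + 4)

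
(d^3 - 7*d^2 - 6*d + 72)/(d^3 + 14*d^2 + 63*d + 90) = (d^2 - 10*d + 24)/(d^2 + 11*d + 30)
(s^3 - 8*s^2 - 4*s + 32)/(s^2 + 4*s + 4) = (s^2 - 10*s + 16)/(s + 2)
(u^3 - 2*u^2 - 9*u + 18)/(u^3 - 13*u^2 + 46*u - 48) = (u + 3)/(u - 8)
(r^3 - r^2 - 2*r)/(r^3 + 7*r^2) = (r^2 - r - 2)/(r*(r + 7))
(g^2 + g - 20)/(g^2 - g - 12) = (g + 5)/(g + 3)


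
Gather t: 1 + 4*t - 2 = 4*t - 1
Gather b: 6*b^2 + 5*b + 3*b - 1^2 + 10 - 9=6*b^2 + 8*b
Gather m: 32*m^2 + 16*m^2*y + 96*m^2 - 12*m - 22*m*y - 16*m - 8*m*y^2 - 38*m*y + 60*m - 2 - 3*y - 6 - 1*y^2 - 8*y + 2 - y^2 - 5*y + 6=m^2*(16*y + 128) + m*(-8*y^2 - 60*y + 32) - 2*y^2 - 16*y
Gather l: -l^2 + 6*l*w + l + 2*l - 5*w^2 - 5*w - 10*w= -l^2 + l*(6*w + 3) - 5*w^2 - 15*w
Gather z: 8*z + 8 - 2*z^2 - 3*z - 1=-2*z^2 + 5*z + 7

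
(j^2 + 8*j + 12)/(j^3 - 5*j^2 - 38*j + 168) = (j + 2)/(j^2 - 11*j + 28)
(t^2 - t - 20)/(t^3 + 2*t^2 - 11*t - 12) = (t - 5)/(t^2 - 2*t - 3)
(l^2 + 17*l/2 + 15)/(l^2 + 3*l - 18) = (l + 5/2)/(l - 3)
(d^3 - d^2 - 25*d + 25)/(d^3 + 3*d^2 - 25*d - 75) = (d - 1)/(d + 3)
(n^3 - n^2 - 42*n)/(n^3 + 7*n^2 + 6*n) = (n - 7)/(n + 1)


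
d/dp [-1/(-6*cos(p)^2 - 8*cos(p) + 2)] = (3*cos(p) + 2)*sin(p)/(3*cos(p)^2 + 4*cos(p) - 1)^2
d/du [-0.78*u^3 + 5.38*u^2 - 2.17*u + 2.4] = -2.34*u^2 + 10.76*u - 2.17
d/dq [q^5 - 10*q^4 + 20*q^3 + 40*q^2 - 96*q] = 5*q^4 - 40*q^3 + 60*q^2 + 80*q - 96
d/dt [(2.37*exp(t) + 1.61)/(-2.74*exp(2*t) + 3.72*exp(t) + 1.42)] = (6.4938*exp(2*t) + 8.8228*exp(t) - 2.6238)*exp(t)/(7.5076*exp(4*t) - 20.3856*exp(3*t) + 6.0568*exp(2*t) + 10.5648*exp(t) + 2.0164)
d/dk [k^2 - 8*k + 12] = 2*k - 8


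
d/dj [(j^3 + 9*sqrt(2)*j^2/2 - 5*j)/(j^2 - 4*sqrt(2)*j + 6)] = (j^4 - 8*sqrt(2)*j^3 - 13*j^2 + 54*sqrt(2)*j - 30)/(j^4 - 8*sqrt(2)*j^3 + 44*j^2 - 48*sqrt(2)*j + 36)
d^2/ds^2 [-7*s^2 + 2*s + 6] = -14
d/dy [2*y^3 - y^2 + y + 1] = 6*y^2 - 2*y + 1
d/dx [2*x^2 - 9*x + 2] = 4*x - 9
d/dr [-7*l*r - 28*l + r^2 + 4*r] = -7*l + 2*r + 4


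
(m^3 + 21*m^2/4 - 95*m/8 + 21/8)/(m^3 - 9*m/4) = (4*m^2 + 27*m - 7)/(2*m*(2*m + 3))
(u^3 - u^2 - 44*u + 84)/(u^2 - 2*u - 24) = (u^2 + 5*u - 14)/(u + 4)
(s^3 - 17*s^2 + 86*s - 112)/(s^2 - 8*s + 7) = (s^2 - 10*s + 16)/(s - 1)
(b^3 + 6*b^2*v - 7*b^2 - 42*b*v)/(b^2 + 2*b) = (b^2 + 6*b*v - 7*b - 42*v)/(b + 2)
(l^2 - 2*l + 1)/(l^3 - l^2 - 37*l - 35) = (-l^2 + 2*l - 1)/(-l^3 + l^2 + 37*l + 35)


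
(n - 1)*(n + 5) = n^2 + 4*n - 5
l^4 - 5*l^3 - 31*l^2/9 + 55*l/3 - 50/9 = (l - 5)*(l - 5/3)*(l - 1/3)*(l + 2)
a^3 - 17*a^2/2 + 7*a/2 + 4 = (a - 8)*(a - 1)*(a + 1/2)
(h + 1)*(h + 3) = h^2 + 4*h + 3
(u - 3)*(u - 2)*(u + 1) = u^3 - 4*u^2 + u + 6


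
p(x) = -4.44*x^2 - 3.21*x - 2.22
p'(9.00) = -83.13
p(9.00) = -390.75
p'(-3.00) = 23.43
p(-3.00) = -32.55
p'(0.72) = -9.60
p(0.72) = -6.83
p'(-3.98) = 32.13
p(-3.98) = -59.78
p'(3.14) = -31.09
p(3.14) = -56.08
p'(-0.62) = 2.30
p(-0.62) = -1.94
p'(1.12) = -13.16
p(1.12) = -11.38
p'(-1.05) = 6.11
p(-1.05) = -3.74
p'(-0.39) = 0.25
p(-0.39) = -1.64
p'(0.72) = -9.60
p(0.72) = -6.83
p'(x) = -8.88*x - 3.21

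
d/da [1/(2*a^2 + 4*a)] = (-a - 1)/(a^2*(a + 2)^2)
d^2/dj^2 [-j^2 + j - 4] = -2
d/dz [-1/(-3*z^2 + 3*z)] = (1 - 2*z)/(3*z^2*(z - 1)^2)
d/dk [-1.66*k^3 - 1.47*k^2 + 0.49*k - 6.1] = -4.98*k^2 - 2.94*k + 0.49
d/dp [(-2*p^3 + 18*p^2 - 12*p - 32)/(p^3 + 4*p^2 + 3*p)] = 2*(-13*p^2 + 32*p + 48)/(p^2*(p^2 + 6*p + 9))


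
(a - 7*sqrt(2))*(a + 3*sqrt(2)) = a^2 - 4*sqrt(2)*a - 42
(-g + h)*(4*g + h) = -4*g^2 + 3*g*h + h^2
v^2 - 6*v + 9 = (v - 3)^2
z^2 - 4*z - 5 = (z - 5)*(z + 1)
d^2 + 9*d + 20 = (d + 4)*(d + 5)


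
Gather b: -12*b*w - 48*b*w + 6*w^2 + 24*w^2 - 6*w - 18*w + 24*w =-60*b*w + 30*w^2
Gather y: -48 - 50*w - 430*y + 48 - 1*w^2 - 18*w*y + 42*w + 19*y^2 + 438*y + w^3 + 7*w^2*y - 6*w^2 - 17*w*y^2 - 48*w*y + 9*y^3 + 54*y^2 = w^3 - 7*w^2 - 8*w + 9*y^3 + y^2*(73 - 17*w) + y*(7*w^2 - 66*w + 8)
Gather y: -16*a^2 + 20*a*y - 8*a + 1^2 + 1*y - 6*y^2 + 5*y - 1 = -16*a^2 - 8*a - 6*y^2 + y*(20*a + 6)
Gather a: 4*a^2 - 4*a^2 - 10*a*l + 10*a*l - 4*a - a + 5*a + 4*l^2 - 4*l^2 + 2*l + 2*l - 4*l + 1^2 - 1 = 0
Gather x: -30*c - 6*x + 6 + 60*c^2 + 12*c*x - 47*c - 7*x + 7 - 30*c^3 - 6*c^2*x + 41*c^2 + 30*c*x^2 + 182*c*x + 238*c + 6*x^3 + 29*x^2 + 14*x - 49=-30*c^3 + 101*c^2 + 161*c + 6*x^3 + x^2*(30*c + 29) + x*(-6*c^2 + 194*c + 1) - 36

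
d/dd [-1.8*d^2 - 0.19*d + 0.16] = -3.6*d - 0.19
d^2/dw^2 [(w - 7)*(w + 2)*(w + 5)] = 6*w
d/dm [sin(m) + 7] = cos(m)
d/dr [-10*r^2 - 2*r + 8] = -20*r - 2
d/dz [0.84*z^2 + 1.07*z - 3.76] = 1.68*z + 1.07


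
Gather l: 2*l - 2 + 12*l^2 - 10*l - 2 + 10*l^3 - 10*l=10*l^3 + 12*l^2 - 18*l - 4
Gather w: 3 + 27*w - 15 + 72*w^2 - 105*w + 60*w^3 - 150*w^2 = 60*w^3 - 78*w^2 - 78*w - 12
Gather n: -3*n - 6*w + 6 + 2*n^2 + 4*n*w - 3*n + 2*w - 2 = 2*n^2 + n*(4*w - 6) - 4*w + 4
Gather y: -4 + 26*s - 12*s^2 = -12*s^2 + 26*s - 4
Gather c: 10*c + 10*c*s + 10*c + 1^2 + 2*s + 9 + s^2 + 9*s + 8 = c*(10*s + 20) + s^2 + 11*s + 18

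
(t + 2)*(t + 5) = t^2 + 7*t + 10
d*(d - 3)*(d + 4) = d^3 + d^2 - 12*d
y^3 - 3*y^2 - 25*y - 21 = (y - 7)*(y + 1)*(y + 3)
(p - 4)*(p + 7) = p^2 + 3*p - 28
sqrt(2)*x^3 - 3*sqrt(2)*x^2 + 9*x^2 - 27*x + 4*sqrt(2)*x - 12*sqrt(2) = (x - 3)*(x + 4*sqrt(2))*(sqrt(2)*x + 1)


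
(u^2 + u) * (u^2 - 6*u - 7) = u^4 - 5*u^3 - 13*u^2 - 7*u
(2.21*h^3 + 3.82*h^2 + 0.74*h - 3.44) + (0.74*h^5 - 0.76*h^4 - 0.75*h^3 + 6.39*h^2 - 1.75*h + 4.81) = 0.74*h^5 - 0.76*h^4 + 1.46*h^3 + 10.21*h^2 - 1.01*h + 1.37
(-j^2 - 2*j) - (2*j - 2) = -j^2 - 4*j + 2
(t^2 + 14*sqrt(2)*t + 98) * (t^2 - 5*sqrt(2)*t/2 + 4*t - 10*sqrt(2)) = t^4 + 4*t^3 + 23*sqrt(2)*t^3/2 + 28*t^2 + 46*sqrt(2)*t^2 - 245*sqrt(2)*t + 112*t - 980*sqrt(2)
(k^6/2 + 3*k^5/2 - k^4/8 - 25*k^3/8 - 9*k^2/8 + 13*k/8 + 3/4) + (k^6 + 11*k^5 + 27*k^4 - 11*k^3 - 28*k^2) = 3*k^6/2 + 25*k^5/2 + 215*k^4/8 - 113*k^3/8 - 233*k^2/8 + 13*k/8 + 3/4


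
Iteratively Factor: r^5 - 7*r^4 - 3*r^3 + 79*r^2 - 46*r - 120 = (r - 2)*(r^4 - 5*r^3 - 13*r^2 + 53*r + 60) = (r - 2)*(r + 3)*(r^3 - 8*r^2 + 11*r + 20) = (r - 2)*(r + 1)*(r + 3)*(r^2 - 9*r + 20) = (r - 5)*(r - 2)*(r + 1)*(r + 3)*(r - 4)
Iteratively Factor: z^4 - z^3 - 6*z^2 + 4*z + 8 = (z - 2)*(z^3 + z^2 - 4*z - 4) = (z - 2)*(z + 2)*(z^2 - z - 2) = (z - 2)*(z + 1)*(z + 2)*(z - 2)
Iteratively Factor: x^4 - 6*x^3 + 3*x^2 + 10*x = (x)*(x^3 - 6*x^2 + 3*x + 10) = x*(x - 5)*(x^2 - x - 2) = x*(x - 5)*(x + 1)*(x - 2)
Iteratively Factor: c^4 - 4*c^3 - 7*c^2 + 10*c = (c - 1)*(c^3 - 3*c^2 - 10*c) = (c - 1)*(c + 2)*(c^2 - 5*c) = (c - 5)*(c - 1)*(c + 2)*(c)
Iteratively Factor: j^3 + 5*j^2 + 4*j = (j + 4)*(j^2 + j) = (j + 1)*(j + 4)*(j)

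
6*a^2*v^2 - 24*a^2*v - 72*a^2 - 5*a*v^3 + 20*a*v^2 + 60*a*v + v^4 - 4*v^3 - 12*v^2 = (-3*a + v)*(-2*a + v)*(v - 6)*(v + 2)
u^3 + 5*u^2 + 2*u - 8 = (u - 1)*(u + 2)*(u + 4)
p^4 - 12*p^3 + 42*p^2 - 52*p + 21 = (p - 7)*(p - 3)*(p - 1)^2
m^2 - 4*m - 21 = (m - 7)*(m + 3)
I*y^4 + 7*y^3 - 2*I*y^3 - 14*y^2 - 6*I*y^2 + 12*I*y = y*(y - 2)*(y - 6*I)*(I*y + 1)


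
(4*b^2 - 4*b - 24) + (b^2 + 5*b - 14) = 5*b^2 + b - 38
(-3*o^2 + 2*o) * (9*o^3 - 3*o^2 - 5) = -27*o^5 + 27*o^4 - 6*o^3 + 15*o^2 - 10*o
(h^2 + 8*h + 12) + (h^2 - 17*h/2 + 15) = 2*h^2 - h/2 + 27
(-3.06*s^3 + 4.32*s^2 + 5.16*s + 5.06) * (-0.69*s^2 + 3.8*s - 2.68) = 2.1114*s^5 - 14.6088*s^4 + 21.0564*s^3 + 4.539*s^2 + 5.3992*s - 13.5608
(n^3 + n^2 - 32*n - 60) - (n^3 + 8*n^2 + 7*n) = -7*n^2 - 39*n - 60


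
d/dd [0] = 0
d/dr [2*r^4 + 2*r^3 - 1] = r^2*(8*r + 6)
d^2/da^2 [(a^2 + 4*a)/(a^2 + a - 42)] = 6*(a^3 + 42*a^2 + 168*a + 644)/(a^6 + 3*a^5 - 123*a^4 - 251*a^3 + 5166*a^2 + 5292*a - 74088)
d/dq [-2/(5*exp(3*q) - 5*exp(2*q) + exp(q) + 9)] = (30*exp(2*q) - 20*exp(q) + 2)*exp(q)/(5*exp(3*q) - 5*exp(2*q) + exp(q) + 9)^2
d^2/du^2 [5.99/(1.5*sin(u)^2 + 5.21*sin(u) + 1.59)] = (-53.91*sin(u)^4 - 140.43555*sin(u)^3 - 24.583559*sin(u)^2 + 330.491661*sin(u) + 296.614018)/(1.5*sin(u)^2 + 5.21*sin(u) + 1.59)^3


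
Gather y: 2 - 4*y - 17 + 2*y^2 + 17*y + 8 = 2*y^2 + 13*y - 7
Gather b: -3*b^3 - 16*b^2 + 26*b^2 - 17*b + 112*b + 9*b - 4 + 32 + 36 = -3*b^3 + 10*b^2 + 104*b + 64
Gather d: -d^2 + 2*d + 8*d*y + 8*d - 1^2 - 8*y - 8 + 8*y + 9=-d^2 + d*(8*y + 10)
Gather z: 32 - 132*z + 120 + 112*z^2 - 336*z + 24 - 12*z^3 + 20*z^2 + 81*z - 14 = -12*z^3 + 132*z^2 - 387*z + 162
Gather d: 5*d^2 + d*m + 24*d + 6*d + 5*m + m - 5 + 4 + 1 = 5*d^2 + d*(m + 30) + 6*m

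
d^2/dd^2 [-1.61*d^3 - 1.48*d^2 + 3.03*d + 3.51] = -9.66*d - 2.96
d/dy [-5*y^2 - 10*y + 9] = -10*y - 10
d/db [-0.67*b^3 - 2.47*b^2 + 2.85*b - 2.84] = -2.01*b^2 - 4.94*b + 2.85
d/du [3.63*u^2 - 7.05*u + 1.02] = 7.26*u - 7.05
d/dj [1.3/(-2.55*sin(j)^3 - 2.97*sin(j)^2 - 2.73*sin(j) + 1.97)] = (9.945*sin(j)^2 + 7.722*sin(j) + 3.549)*cos(j)/(2.55*sin(j)^3 + 2.97*sin(j)^2 + 2.73*sin(j) - 1.97)^2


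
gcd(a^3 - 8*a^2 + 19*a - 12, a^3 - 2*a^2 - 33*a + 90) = a - 3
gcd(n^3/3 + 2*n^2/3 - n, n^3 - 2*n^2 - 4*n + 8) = 1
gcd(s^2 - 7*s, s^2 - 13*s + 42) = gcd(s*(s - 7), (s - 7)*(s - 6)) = s - 7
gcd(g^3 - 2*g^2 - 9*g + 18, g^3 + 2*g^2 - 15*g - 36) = g + 3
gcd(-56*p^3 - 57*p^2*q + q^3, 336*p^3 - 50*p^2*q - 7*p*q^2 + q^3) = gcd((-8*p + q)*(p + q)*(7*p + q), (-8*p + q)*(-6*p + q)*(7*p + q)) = 56*p^2 + p*q - q^2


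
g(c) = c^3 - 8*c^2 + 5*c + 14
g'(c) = 3*c^2 - 16*c + 5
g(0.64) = 14.19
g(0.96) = 12.31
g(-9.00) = -1408.00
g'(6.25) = 22.19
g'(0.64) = -4.01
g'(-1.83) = 44.33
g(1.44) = 7.60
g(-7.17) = -801.72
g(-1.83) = -28.07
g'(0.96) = -7.60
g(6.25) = -23.11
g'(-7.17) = 273.95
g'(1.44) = -11.82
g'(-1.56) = 37.26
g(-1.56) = -17.07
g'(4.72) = -3.68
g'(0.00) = 5.00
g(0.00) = 14.00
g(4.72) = -35.47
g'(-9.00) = 392.00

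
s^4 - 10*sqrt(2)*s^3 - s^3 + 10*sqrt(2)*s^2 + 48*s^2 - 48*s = s*(s - 1)*(s - 6*sqrt(2))*(s - 4*sqrt(2))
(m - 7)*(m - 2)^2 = m^3 - 11*m^2 + 32*m - 28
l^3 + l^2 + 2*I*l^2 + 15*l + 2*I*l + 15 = (l + 1)*(l - 3*I)*(l + 5*I)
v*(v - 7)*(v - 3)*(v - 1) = v^4 - 11*v^3 + 31*v^2 - 21*v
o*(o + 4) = o^2 + 4*o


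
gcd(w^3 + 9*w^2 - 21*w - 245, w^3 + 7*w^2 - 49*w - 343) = w^2 + 14*w + 49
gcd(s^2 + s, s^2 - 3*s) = s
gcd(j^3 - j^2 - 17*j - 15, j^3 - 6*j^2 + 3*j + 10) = j^2 - 4*j - 5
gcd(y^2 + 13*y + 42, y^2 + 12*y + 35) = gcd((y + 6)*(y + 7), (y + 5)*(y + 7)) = y + 7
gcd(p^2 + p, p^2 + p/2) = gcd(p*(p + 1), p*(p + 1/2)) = p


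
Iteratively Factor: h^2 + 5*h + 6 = (h + 3)*(h + 2)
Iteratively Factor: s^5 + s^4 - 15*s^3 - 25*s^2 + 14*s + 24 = (s + 3)*(s^4 - 2*s^3 - 9*s^2 + 2*s + 8) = (s - 4)*(s + 3)*(s^3 + 2*s^2 - s - 2) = (s - 4)*(s + 1)*(s + 3)*(s^2 + s - 2) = (s - 4)*(s + 1)*(s + 2)*(s + 3)*(s - 1)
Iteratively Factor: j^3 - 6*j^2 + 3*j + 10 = (j + 1)*(j^2 - 7*j + 10) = (j - 5)*(j + 1)*(j - 2)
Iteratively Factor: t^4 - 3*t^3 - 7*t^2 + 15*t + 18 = (t + 2)*(t^3 - 5*t^2 + 3*t + 9) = (t - 3)*(t + 2)*(t^2 - 2*t - 3) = (t - 3)*(t + 1)*(t + 2)*(t - 3)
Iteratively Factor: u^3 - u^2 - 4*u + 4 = (u + 2)*(u^2 - 3*u + 2) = (u - 1)*(u + 2)*(u - 2)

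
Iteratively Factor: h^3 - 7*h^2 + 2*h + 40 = (h - 4)*(h^2 - 3*h - 10) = (h - 4)*(h + 2)*(h - 5)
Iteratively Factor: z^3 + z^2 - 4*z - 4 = (z + 2)*(z^2 - z - 2) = (z + 1)*(z + 2)*(z - 2)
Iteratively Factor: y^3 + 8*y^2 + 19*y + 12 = (y + 3)*(y^2 + 5*y + 4) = (y + 1)*(y + 3)*(y + 4)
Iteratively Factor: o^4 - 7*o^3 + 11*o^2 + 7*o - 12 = (o - 3)*(o^3 - 4*o^2 - o + 4) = (o - 4)*(o - 3)*(o^2 - 1) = (o - 4)*(o - 3)*(o - 1)*(o + 1)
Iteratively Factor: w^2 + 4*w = (w)*(w + 4)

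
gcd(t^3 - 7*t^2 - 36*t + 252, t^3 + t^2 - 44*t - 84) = t^2 - t - 42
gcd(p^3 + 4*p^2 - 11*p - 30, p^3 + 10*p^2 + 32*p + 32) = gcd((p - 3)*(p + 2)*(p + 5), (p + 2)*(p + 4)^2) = p + 2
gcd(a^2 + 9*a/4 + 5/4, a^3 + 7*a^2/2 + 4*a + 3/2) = a + 1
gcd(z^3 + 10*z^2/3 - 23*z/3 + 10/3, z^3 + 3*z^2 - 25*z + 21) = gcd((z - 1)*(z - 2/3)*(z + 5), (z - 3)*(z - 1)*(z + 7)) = z - 1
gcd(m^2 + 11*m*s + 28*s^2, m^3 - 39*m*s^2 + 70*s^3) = m + 7*s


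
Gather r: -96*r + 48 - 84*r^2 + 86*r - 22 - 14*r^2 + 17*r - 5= -98*r^2 + 7*r + 21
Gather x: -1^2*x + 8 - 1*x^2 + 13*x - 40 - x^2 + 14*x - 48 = -2*x^2 + 26*x - 80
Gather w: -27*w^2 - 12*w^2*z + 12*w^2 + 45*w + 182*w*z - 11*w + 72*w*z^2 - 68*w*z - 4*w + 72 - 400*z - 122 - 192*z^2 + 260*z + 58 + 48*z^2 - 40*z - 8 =w^2*(-12*z - 15) + w*(72*z^2 + 114*z + 30) - 144*z^2 - 180*z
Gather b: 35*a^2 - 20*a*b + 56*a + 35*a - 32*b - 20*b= 35*a^2 + 91*a + b*(-20*a - 52)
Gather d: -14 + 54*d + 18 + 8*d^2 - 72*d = 8*d^2 - 18*d + 4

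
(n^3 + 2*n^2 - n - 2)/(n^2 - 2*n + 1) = (n^2 + 3*n + 2)/(n - 1)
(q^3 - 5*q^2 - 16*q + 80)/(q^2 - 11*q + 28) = (q^2 - q - 20)/(q - 7)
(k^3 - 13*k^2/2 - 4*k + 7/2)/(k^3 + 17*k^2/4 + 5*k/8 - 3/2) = 4*(k^2 - 6*k - 7)/(4*k^2 + 19*k + 12)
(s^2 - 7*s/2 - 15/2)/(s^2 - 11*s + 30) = (s + 3/2)/(s - 6)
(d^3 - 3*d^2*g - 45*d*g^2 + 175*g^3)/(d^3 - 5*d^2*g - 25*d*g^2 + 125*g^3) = (d + 7*g)/(d + 5*g)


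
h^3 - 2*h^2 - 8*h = h*(h - 4)*(h + 2)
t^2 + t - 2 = (t - 1)*(t + 2)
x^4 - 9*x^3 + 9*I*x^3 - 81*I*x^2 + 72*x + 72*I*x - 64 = (x - 8)*(x - 1)*(x + I)*(x + 8*I)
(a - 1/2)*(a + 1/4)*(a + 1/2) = a^3 + a^2/4 - a/4 - 1/16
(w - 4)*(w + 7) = w^2 + 3*w - 28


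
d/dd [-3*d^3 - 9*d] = -9*d^2 - 9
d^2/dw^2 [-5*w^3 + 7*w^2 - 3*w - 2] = 14 - 30*w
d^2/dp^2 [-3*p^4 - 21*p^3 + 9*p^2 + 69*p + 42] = -36*p^2 - 126*p + 18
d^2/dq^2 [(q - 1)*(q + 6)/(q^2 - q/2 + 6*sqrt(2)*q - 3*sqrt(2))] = 4*((q - 1)*(q + 6)*(4*q - 1 + 12*sqrt(2))^2 - (2*(q - 1)*(q + 6) + (q - 1)*(4*q - 1 + 12*sqrt(2)) + (q + 6)*(4*q - 1 + 12*sqrt(2)))*(2*q^2 - q + 12*sqrt(2)*q - 6*sqrt(2)) + (2*q^2 - q + 12*sqrt(2)*q - 6*sqrt(2))^2)/(2*q^2 - q + 12*sqrt(2)*q - 6*sqrt(2))^3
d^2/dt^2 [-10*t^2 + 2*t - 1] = -20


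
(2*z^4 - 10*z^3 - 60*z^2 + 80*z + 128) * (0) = 0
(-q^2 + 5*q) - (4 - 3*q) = -q^2 + 8*q - 4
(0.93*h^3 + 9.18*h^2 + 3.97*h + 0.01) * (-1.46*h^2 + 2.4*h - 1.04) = -1.3578*h^5 - 11.1708*h^4 + 15.2686*h^3 - 0.0337999999999997*h^2 - 4.1048*h - 0.0104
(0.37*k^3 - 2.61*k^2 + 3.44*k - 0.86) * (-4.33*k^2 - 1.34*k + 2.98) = -1.6021*k^5 + 10.8055*k^4 - 10.2952*k^3 - 8.6636*k^2 + 11.4036*k - 2.5628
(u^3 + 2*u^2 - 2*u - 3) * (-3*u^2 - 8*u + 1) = -3*u^5 - 14*u^4 - 9*u^3 + 27*u^2 + 22*u - 3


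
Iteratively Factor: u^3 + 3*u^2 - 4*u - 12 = (u + 3)*(u^2 - 4) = (u + 2)*(u + 3)*(u - 2)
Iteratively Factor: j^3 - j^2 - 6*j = (j - 3)*(j^2 + 2*j) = (j - 3)*(j + 2)*(j)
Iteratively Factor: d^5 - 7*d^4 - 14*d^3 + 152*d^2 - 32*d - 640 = (d + 2)*(d^4 - 9*d^3 + 4*d^2 + 144*d - 320) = (d - 4)*(d + 2)*(d^3 - 5*d^2 - 16*d + 80) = (d - 4)^2*(d + 2)*(d^2 - d - 20) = (d - 4)^2*(d + 2)*(d + 4)*(d - 5)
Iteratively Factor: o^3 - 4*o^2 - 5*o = (o)*(o^2 - 4*o - 5) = o*(o + 1)*(o - 5)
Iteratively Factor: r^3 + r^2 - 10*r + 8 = (r - 2)*(r^2 + 3*r - 4) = (r - 2)*(r + 4)*(r - 1)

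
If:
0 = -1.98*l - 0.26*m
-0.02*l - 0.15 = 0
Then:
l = -7.50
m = 57.12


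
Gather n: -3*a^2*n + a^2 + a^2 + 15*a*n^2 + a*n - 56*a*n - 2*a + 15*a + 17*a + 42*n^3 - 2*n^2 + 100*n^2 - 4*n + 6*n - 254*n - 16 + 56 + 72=2*a^2 + 30*a + 42*n^3 + n^2*(15*a + 98) + n*(-3*a^2 - 55*a - 252) + 112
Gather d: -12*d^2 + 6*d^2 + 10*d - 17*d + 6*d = -6*d^2 - d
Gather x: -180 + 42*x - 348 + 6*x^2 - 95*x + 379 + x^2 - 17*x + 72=7*x^2 - 70*x - 77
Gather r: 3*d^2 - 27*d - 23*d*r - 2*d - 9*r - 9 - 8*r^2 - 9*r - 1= 3*d^2 - 29*d - 8*r^2 + r*(-23*d - 18) - 10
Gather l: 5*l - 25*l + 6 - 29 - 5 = -20*l - 28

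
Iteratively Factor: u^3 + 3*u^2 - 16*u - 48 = (u - 4)*(u^2 + 7*u + 12) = (u - 4)*(u + 3)*(u + 4)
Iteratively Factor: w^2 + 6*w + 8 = (w + 4)*(w + 2)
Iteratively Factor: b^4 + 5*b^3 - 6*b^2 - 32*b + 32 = (b + 4)*(b^3 + b^2 - 10*b + 8) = (b + 4)^2*(b^2 - 3*b + 2) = (b - 1)*(b + 4)^2*(b - 2)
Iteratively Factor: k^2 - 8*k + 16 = (k - 4)*(k - 4)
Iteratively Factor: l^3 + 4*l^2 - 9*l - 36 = (l + 3)*(l^2 + l - 12) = (l + 3)*(l + 4)*(l - 3)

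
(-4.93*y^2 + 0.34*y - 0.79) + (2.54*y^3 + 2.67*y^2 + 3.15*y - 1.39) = 2.54*y^3 - 2.26*y^2 + 3.49*y - 2.18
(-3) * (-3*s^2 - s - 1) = 9*s^2 + 3*s + 3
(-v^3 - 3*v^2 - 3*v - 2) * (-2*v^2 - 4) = 2*v^5 + 6*v^4 + 10*v^3 + 16*v^2 + 12*v + 8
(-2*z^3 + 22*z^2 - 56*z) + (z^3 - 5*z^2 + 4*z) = -z^3 + 17*z^2 - 52*z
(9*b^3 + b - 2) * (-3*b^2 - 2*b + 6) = -27*b^5 - 18*b^4 + 51*b^3 + 4*b^2 + 10*b - 12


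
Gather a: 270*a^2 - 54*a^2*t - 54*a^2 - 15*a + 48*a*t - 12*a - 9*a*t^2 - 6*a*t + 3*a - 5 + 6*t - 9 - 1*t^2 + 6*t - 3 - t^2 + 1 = a^2*(216 - 54*t) + a*(-9*t^2 + 42*t - 24) - 2*t^2 + 12*t - 16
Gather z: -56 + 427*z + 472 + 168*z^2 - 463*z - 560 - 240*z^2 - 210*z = -72*z^2 - 246*z - 144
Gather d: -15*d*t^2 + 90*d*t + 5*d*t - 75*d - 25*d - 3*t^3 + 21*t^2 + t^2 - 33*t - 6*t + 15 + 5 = d*(-15*t^2 + 95*t - 100) - 3*t^3 + 22*t^2 - 39*t + 20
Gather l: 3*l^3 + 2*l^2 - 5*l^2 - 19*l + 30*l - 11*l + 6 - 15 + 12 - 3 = 3*l^3 - 3*l^2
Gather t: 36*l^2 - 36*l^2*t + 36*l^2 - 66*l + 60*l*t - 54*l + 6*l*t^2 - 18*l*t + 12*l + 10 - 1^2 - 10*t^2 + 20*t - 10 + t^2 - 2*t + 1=72*l^2 - 108*l + t^2*(6*l - 9) + t*(-36*l^2 + 42*l + 18)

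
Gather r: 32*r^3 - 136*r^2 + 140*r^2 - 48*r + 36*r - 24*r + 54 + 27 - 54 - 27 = 32*r^3 + 4*r^2 - 36*r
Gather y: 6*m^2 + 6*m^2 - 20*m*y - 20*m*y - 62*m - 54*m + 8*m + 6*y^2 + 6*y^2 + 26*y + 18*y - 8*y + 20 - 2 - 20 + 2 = 12*m^2 - 108*m + 12*y^2 + y*(36 - 40*m)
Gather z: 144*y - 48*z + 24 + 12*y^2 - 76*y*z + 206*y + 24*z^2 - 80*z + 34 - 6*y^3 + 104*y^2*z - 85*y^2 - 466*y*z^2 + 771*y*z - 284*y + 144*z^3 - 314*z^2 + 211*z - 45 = -6*y^3 - 73*y^2 + 66*y + 144*z^3 + z^2*(-466*y - 290) + z*(104*y^2 + 695*y + 83) + 13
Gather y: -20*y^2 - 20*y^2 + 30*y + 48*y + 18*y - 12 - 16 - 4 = -40*y^2 + 96*y - 32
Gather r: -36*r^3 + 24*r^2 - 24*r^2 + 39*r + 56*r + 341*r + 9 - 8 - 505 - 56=-36*r^3 + 436*r - 560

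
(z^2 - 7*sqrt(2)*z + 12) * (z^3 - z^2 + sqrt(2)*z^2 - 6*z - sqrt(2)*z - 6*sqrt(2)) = z^5 - 6*sqrt(2)*z^4 - z^4 - 8*z^3 + 6*sqrt(2)*z^3 + 2*z^2 + 48*sqrt(2)*z^2 - 12*sqrt(2)*z + 12*z - 72*sqrt(2)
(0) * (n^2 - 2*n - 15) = 0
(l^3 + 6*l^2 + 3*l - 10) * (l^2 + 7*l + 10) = l^5 + 13*l^4 + 55*l^3 + 71*l^2 - 40*l - 100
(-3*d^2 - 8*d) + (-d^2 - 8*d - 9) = -4*d^2 - 16*d - 9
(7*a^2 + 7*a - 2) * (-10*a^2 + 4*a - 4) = -70*a^4 - 42*a^3 + 20*a^2 - 36*a + 8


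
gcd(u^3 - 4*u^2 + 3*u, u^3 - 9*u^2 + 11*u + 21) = u - 3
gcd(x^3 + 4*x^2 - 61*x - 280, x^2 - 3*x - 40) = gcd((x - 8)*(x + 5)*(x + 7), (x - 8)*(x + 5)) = x^2 - 3*x - 40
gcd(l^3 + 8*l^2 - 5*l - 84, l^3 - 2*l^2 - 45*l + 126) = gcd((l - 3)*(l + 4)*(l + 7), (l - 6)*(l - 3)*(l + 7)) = l^2 + 4*l - 21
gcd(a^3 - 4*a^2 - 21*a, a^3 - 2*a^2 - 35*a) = a^2 - 7*a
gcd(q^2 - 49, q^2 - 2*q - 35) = q - 7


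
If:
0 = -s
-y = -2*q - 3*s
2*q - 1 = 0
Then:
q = 1/2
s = 0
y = 1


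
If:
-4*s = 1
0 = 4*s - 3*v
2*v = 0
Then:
No Solution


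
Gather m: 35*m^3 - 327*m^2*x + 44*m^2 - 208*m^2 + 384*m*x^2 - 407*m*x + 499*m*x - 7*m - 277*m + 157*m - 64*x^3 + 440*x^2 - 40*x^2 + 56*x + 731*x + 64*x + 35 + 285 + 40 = 35*m^3 + m^2*(-327*x - 164) + m*(384*x^2 + 92*x - 127) - 64*x^3 + 400*x^2 + 851*x + 360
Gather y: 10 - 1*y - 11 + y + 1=0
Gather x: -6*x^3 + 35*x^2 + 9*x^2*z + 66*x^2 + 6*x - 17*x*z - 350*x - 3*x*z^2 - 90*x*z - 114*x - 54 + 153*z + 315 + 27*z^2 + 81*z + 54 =-6*x^3 + x^2*(9*z + 101) + x*(-3*z^2 - 107*z - 458) + 27*z^2 + 234*z + 315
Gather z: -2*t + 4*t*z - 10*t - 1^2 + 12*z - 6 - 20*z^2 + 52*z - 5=-12*t - 20*z^2 + z*(4*t + 64) - 12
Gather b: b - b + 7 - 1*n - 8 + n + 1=0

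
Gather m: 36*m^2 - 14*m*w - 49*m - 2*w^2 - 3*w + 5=36*m^2 + m*(-14*w - 49) - 2*w^2 - 3*w + 5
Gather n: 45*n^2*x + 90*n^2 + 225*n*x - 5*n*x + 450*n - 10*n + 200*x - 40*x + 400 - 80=n^2*(45*x + 90) + n*(220*x + 440) + 160*x + 320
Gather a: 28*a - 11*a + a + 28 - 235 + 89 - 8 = 18*a - 126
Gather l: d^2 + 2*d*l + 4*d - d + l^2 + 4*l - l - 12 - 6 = d^2 + 3*d + l^2 + l*(2*d + 3) - 18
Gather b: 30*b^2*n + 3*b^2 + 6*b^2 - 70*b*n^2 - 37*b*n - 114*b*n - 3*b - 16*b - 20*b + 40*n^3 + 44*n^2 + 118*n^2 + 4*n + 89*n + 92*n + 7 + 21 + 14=b^2*(30*n + 9) + b*(-70*n^2 - 151*n - 39) + 40*n^3 + 162*n^2 + 185*n + 42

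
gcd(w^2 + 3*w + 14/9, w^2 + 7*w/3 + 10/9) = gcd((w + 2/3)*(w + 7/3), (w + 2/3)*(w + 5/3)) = w + 2/3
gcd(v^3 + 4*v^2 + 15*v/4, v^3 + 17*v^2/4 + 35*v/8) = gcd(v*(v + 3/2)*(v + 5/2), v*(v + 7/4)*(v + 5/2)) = v^2 + 5*v/2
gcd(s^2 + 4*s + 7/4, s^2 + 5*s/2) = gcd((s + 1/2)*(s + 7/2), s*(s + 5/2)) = 1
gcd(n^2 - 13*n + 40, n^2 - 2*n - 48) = n - 8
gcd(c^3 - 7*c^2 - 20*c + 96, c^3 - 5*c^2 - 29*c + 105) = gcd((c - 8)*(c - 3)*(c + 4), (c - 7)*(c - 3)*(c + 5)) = c - 3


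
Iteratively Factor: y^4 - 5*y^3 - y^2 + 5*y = (y + 1)*(y^3 - 6*y^2 + 5*y) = y*(y + 1)*(y^2 - 6*y + 5) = y*(y - 1)*(y + 1)*(y - 5)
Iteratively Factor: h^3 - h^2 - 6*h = (h)*(h^2 - h - 6) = h*(h + 2)*(h - 3)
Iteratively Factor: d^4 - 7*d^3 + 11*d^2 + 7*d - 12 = (d - 4)*(d^3 - 3*d^2 - d + 3) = (d - 4)*(d - 1)*(d^2 - 2*d - 3) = (d - 4)*(d - 3)*(d - 1)*(d + 1)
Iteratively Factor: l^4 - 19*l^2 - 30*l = (l + 3)*(l^3 - 3*l^2 - 10*l) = l*(l + 3)*(l^2 - 3*l - 10) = l*(l + 2)*(l + 3)*(l - 5)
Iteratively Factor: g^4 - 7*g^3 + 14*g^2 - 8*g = (g)*(g^3 - 7*g^2 + 14*g - 8) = g*(g - 4)*(g^2 - 3*g + 2) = g*(g - 4)*(g - 2)*(g - 1)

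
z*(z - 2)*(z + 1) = z^3 - z^2 - 2*z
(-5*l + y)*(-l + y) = 5*l^2 - 6*l*y + y^2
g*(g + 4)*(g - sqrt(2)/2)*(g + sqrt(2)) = g^4 + sqrt(2)*g^3/2 + 4*g^3 - g^2 + 2*sqrt(2)*g^2 - 4*g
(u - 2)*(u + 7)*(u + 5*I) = u^3 + 5*u^2 + 5*I*u^2 - 14*u + 25*I*u - 70*I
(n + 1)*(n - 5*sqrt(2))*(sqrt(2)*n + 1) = sqrt(2)*n^3 - 9*n^2 + sqrt(2)*n^2 - 9*n - 5*sqrt(2)*n - 5*sqrt(2)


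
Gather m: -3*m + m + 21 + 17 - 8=30 - 2*m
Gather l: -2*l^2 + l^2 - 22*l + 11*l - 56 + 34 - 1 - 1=-l^2 - 11*l - 24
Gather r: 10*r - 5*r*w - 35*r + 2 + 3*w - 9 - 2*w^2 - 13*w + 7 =r*(-5*w - 25) - 2*w^2 - 10*w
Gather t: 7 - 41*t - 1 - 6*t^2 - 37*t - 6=-6*t^2 - 78*t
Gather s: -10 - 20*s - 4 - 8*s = -28*s - 14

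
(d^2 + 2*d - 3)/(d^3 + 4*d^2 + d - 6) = 1/(d + 2)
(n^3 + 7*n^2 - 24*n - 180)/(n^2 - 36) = (n^2 + n - 30)/(n - 6)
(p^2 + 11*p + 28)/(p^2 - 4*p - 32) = (p + 7)/(p - 8)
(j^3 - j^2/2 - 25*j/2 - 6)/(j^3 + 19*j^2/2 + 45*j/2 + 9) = (j - 4)/(j + 6)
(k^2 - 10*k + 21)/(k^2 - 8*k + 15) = (k - 7)/(k - 5)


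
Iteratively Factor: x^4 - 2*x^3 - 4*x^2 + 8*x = (x)*(x^3 - 2*x^2 - 4*x + 8) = x*(x + 2)*(x^2 - 4*x + 4) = x*(x - 2)*(x + 2)*(x - 2)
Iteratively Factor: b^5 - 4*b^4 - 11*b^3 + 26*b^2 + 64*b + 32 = (b - 4)*(b^4 - 11*b^2 - 18*b - 8) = (b - 4)*(b + 1)*(b^3 - b^2 - 10*b - 8) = (b - 4)^2*(b + 1)*(b^2 + 3*b + 2) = (b - 4)^2*(b + 1)*(b + 2)*(b + 1)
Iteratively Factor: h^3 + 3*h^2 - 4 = (h - 1)*(h^2 + 4*h + 4) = (h - 1)*(h + 2)*(h + 2)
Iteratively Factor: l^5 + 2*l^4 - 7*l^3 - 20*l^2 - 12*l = (l + 2)*(l^4 - 7*l^2 - 6*l) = (l - 3)*(l + 2)*(l^3 + 3*l^2 + 2*l) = l*(l - 3)*(l + 2)*(l^2 + 3*l + 2) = l*(l - 3)*(l + 2)^2*(l + 1)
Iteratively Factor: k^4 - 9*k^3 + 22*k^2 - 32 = (k - 2)*(k^3 - 7*k^2 + 8*k + 16) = (k - 4)*(k - 2)*(k^2 - 3*k - 4) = (k - 4)*(k - 2)*(k + 1)*(k - 4)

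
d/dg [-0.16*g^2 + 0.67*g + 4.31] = 0.67 - 0.32*g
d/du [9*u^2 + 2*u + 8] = 18*u + 2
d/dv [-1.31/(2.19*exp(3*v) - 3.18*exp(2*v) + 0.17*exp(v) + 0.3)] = (8.6067*exp(2*v) - 8.3316*exp(v) + 0.2227)*exp(v)/(2.19*exp(3*v) - 3.18*exp(2*v) + 0.17*exp(v) + 0.3)^2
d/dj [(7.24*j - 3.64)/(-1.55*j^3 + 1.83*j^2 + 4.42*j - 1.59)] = (22.444*j^3 - 30.1752*j^2 + 13.3224*j + 4.5772)/(2.4025*j^6 - 5.673*j^5 - 10.3531*j^4 + 21.1062*j^3 + 13.717*j^2 - 14.0556*j + 2.5281)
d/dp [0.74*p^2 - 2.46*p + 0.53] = 1.48*p - 2.46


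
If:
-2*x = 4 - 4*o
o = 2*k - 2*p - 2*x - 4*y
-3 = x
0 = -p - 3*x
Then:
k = 2*y + 23/4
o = -1/2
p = 9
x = -3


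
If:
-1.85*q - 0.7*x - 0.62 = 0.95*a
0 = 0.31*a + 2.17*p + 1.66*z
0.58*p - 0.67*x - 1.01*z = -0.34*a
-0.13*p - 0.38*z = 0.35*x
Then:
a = 4.13656052620633*z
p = -1.35591417655482*z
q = -1.90392983016231*z - 0.335135135135135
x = -0.58208902013678*z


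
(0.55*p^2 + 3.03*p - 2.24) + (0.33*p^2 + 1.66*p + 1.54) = 0.88*p^2 + 4.69*p - 0.7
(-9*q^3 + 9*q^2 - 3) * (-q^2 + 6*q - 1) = 9*q^5 - 63*q^4 + 63*q^3 - 6*q^2 - 18*q + 3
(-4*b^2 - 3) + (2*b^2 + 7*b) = -2*b^2 + 7*b - 3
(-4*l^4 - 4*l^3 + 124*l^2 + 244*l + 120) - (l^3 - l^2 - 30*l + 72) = -4*l^4 - 5*l^3 + 125*l^2 + 274*l + 48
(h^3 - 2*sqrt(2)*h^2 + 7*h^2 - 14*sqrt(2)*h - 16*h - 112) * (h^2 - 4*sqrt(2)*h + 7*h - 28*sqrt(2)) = h^5 - 6*sqrt(2)*h^4 + 14*h^4 - 84*sqrt(2)*h^3 + 49*h^3 - 230*sqrt(2)*h^2 + 896*sqrt(2)*h + 3136*sqrt(2)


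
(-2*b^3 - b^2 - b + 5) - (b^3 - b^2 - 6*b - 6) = -3*b^3 + 5*b + 11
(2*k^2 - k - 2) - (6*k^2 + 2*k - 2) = -4*k^2 - 3*k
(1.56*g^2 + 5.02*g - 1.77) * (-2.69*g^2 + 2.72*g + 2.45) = -4.1964*g^4 - 9.2606*g^3 + 22.2377*g^2 + 7.4846*g - 4.3365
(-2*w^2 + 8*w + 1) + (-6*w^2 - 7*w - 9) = -8*w^2 + w - 8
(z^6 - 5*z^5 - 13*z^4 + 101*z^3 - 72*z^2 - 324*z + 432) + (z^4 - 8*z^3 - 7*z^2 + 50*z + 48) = z^6 - 5*z^5 - 12*z^4 + 93*z^3 - 79*z^2 - 274*z + 480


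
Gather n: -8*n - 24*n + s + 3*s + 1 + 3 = -32*n + 4*s + 4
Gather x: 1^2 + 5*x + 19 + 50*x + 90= 55*x + 110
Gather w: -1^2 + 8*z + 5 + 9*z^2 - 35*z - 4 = 9*z^2 - 27*z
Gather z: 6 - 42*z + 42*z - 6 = 0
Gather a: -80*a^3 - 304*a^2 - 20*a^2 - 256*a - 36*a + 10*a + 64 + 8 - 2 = -80*a^3 - 324*a^2 - 282*a + 70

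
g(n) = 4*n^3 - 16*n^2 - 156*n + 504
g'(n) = 12*n^2 - 32*n - 156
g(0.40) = 439.30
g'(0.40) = -166.88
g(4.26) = -141.69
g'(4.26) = -74.55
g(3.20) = -27.97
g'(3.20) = -135.52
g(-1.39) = 679.18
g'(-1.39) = -88.33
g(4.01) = -120.92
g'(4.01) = -91.36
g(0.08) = 491.42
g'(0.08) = -158.48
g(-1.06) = 646.62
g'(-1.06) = -108.60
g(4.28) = -143.16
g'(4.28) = -73.14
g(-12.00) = -6840.00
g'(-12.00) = 1956.00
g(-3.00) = 720.00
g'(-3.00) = 48.00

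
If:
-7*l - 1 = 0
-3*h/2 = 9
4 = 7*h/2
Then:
No Solution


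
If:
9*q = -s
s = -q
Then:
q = 0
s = 0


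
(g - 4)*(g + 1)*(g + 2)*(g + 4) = g^4 + 3*g^3 - 14*g^2 - 48*g - 32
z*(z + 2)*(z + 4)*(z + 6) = z^4 + 12*z^3 + 44*z^2 + 48*z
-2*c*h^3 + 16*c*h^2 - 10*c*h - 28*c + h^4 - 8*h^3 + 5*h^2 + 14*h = (-2*c + h)*(h - 7)*(h - 2)*(h + 1)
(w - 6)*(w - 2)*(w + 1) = w^3 - 7*w^2 + 4*w + 12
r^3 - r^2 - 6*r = r*(r - 3)*(r + 2)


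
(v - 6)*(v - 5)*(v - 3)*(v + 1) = v^4 - 13*v^3 + 49*v^2 - 27*v - 90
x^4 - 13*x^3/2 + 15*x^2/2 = x^2*(x - 5)*(x - 3/2)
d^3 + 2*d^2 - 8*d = d*(d - 2)*(d + 4)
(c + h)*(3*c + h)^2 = 9*c^3 + 15*c^2*h + 7*c*h^2 + h^3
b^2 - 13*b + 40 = (b - 8)*(b - 5)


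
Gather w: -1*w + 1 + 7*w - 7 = 6*w - 6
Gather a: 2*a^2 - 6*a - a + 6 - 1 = 2*a^2 - 7*a + 5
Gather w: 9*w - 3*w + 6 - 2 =6*w + 4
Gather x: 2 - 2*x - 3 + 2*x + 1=0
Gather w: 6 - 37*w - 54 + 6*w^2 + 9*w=6*w^2 - 28*w - 48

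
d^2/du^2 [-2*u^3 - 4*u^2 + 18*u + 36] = -12*u - 8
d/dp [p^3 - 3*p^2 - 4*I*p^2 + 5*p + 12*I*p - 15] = 3*p^2 - 6*p - 8*I*p + 5 + 12*I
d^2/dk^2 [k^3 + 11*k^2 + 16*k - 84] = 6*k + 22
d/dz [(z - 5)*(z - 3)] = 2*z - 8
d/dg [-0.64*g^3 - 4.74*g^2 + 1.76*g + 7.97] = -1.92*g^2 - 9.48*g + 1.76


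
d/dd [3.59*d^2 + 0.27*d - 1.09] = 7.18*d + 0.27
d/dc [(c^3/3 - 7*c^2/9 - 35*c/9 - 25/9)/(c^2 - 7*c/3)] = (9*c^4 - 42*c^3 + 154*c^2 + 150*c - 175)/(3*c^2*(9*c^2 - 42*c + 49))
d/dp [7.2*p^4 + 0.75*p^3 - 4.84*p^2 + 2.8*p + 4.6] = 28.8*p^3 + 2.25*p^2 - 9.68*p + 2.8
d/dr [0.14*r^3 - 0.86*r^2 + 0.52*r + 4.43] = 0.42*r^2 - 1.72*r + 0.52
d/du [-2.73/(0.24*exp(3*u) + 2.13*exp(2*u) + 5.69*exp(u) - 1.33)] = (1.9656*exp(2*u) + 11.6298*exp(u) + 15.5337)*exp(u)/(0.24*exp(3*u) + 2.13*exp(2*u) + 5.69*exp(u) - 1.33)^2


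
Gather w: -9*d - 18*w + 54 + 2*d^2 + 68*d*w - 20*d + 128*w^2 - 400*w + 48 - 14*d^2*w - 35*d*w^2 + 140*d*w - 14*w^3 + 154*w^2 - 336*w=2*d^2 - 29*d - 14*w^3 + w^2*(282 - 35*d) + w*(-14*d^2 + 208*d - 754) + 102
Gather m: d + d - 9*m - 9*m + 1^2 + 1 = 2*d - 18*m + 2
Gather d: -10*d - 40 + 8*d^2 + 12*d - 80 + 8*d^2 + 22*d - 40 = 16*d^2 + 24*d - 160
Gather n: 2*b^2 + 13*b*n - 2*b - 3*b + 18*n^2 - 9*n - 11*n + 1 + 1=2*b^2 - 5*b + 18*n^2 + n*(13*b - 20) + 2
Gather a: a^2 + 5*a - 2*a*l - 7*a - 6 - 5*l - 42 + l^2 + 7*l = a^2 + a*(-2*l - 2) + l^2 + 2*l - 48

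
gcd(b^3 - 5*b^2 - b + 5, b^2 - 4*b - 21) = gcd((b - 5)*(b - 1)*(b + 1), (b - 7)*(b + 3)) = 1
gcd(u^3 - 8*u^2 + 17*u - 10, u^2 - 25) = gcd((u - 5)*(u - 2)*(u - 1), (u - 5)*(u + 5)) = u - 5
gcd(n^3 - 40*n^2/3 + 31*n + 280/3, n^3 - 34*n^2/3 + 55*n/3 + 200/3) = n^2 - 19*n/3 - 40/3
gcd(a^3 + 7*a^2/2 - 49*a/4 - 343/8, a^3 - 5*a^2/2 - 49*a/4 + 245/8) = a^2 - 49/4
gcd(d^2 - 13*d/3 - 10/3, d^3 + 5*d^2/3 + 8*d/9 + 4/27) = d + 2/3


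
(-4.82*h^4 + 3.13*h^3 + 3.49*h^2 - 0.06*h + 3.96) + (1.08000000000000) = -4.82*h^4 + 3.13*h^3 + 3.49*h^2 - 0.06*h + 5.04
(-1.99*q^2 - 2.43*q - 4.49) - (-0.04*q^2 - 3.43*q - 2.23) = -1.95*q^2 + 1.0*q - 2.26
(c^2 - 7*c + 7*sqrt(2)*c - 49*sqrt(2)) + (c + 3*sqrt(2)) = c^2 - 6*c + 7*sqrt(2)*c - 46*sqrt(2)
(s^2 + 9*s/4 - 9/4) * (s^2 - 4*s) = s^4 - 7*s^3/4 - 45*s^2/4 + 9*s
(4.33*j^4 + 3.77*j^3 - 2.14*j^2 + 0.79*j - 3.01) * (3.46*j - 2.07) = 14.9818*j^5 + 4.0811*j^4 - 15.2083*j^3 + 7.1632*j^2 - 12.0499*j + 6.2307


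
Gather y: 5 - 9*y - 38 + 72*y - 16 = 63*y - 49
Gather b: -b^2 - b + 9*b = -b^2 + 8*b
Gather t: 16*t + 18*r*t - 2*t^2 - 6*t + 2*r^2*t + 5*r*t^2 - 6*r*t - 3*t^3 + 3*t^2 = -3*t^3 + t^2*(5*r + 1) + t*(2*r^2 + 12*r + 10)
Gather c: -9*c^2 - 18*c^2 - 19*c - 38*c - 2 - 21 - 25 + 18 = -27*c^2 - 57*c - 30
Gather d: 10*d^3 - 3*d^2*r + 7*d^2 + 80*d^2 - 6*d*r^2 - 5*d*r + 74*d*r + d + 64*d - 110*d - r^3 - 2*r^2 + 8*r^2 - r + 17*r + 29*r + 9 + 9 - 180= 10*d^3 + d^2*(87 - 3*r) + d*(-6*r^2 + 69*r - 45) - r^3 + 6*r^2 + 45*r - 162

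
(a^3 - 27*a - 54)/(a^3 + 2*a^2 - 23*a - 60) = (a^2 - 3*a - 18)/(a^2 - a - 20)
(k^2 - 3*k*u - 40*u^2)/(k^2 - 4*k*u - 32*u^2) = (k + 5*u)/(k + 4*u)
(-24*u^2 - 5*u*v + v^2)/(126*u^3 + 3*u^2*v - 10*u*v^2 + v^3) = (-8*u + v)/(42*u^2 - 13*u*v + v^2)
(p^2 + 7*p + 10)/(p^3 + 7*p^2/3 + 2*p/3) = 3*(p + 5)/(p*(3*p + 1))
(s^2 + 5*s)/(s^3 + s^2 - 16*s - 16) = s*(s + 5)/(s^3 + s^2 - 16*s - 16)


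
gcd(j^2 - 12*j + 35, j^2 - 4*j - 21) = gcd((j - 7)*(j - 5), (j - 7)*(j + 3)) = j - 7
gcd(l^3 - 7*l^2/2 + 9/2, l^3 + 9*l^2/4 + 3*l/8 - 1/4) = 1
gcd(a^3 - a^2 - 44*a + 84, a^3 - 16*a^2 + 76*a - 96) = a^2 - 8*a + 12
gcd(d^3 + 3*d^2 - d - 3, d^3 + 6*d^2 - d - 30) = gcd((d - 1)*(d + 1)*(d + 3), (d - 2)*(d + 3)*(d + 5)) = d + 3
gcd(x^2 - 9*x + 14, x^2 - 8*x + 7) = x - 7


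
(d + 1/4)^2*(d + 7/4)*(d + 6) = d^4 + 33*d^3/4 + 231*d^2/16 + 367*d/64 + 21/32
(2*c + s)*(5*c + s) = 10*c^2 + 7*c*s + s^2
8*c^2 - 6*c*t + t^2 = (-4*c + t)*(-2*c + t)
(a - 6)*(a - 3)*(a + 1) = a^3 - 8*a^2 + 9*a + 18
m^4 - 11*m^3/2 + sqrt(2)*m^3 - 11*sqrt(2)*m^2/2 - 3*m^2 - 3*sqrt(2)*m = m*(m - 6)*(m + 1/2)*(m + sqrt(2))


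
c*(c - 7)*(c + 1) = c^3 - 6*c^2 - 7*c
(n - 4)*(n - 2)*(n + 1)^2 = n^4 - 4*n^3 - 3*n^2 + 10*n + 8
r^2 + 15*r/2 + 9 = (r + 3/2)*(r + 6)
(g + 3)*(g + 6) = g^2 + 9*g + 18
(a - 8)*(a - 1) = a^2 - 9*a + 8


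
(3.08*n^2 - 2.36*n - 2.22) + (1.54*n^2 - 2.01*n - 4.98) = 4.62*n^2 - 4.37*n - 7.2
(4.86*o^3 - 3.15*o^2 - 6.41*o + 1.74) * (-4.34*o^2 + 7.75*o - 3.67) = -21.0924*o^5 + 51.336*o^4 - 14.4293*o^3 - 45.6686*o^2 + 37.0097*o - 6.3858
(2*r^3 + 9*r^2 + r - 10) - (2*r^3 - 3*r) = 9*r^2 + 4*r - 10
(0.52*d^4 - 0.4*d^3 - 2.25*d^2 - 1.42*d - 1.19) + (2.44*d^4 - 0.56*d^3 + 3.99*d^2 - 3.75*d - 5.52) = 2.96*d^4 - 0.96*d^3 + 1.74*d^2 - 5.17*d - 6.71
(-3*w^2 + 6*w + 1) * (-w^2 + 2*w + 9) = 3*w^4 - 12*w^3 - 16*w^2 + 56*w + 9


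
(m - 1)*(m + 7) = m^2 + 6*m - 7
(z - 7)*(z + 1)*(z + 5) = z^3 - z^2 - 37*z - 35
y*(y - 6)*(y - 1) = y^3 - 7*y^2 + 6*y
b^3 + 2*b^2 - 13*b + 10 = (b - 2)*(b - 1)*(b + 5)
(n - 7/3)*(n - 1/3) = n^2 - 8*n/3 + 7/9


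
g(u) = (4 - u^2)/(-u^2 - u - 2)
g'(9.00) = 0.02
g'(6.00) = 0.06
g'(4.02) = 0.14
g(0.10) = -1.89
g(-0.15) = -2.12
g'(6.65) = 0.05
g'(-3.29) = -0.27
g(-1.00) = -1.50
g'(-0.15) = 0.63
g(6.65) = 0.76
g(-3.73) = 0.81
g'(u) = -2*u/(-u^2 - u - 2) + (4 - u^2)*(2*u + 1)/(-u^2 - u - 2)^2 = (u^2 + 12*u + 4)/(u^4 + 2*u^3 + 5*u^2 + 4*u + 4)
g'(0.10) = 1.17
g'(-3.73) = -0.18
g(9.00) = 0.84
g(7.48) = 0.79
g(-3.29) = 0.72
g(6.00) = 0.73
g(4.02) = 0.55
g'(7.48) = 0.03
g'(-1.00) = -1.75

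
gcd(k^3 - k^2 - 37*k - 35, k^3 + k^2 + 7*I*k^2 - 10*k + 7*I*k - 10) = k + 1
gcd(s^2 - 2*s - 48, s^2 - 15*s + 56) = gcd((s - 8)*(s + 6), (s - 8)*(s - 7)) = s - 8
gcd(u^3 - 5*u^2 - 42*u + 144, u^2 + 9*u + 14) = 1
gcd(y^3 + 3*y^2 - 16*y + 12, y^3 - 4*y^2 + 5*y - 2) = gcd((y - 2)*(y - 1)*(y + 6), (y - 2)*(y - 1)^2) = y^2 - 3*y + 2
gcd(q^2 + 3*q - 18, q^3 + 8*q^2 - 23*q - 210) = q + 6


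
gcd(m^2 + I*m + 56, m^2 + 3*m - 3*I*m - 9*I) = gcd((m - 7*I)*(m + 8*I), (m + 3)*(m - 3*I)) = 1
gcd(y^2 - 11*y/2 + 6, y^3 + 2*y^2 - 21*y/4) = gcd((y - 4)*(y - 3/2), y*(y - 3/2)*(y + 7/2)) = y - 3/2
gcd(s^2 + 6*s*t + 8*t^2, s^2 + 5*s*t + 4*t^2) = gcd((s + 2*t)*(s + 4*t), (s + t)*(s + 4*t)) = s + 4*t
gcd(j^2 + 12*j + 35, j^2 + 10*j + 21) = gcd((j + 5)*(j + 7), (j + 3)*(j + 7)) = j + 7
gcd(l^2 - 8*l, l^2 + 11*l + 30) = 1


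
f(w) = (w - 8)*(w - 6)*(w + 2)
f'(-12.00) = 740.00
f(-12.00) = -3600.00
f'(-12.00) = 740.00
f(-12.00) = -3600.00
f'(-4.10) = 168.83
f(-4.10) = -256.64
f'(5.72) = -19.12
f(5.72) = 4.93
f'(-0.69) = 37.99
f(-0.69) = 76.16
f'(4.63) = -26.81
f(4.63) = 30.61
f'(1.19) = -4.31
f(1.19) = 104.49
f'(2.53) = -21.52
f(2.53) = 85.98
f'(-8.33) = 428.09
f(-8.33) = -1481.28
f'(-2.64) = 104.27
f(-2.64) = -58.83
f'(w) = (w - 8)*(w - 6) + (w - 8)*(w + 2) + (w - 6)*(w + 2)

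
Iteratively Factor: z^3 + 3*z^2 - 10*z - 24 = (z + 2)*(z^2 + z - 12) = (z + 2)*(z + 4)*(z - 3)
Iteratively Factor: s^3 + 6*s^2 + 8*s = (s)*(s^2 + 6*s + 8) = s*(s + 2)*(s + 4)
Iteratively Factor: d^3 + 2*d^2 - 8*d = (d - 2)*(d^2 + 4*d) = (d - 2)*(d + 4)*(d)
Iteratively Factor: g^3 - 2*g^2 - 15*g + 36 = (g - 3)*(g^2 + g - 12) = (g - 3)^2*(g + 4)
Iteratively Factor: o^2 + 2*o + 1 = (o + 1)*(o + 1)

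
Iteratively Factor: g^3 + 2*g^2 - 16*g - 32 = (g + 2)*(g^2 - 16) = (g - 4)*(g + 2)*(g + 4)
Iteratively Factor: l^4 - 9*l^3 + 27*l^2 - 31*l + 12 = (l - 4)*(l^3 - 5*l^2 + 7*l - 3) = (l - 4)*(l - 3)*(l^2 - 2*l + 1) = (l - 4)*(l - 3)*(l - 1)*(l - 1)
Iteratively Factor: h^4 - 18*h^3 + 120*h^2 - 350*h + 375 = (h - 5)*(h^3 - 13*h^2 + 55*h - 75) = (h - 5)^2*(h^2 - 8*h + 15) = (h - 5)^2*(h - 3)*(h - 5)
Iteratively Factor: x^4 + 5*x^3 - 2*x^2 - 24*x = (x + 3)*(x^3 + 2*x^2 - 8*x) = (x + 3)*(x + 4)*(x^2 - 2*x) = (x - 2)*(x + 3)*(x + 4)*(x)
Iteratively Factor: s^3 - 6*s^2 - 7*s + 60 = (s - 5)*(s^2 - s - 12) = (s - 5)*(s + 3)*(s - 4)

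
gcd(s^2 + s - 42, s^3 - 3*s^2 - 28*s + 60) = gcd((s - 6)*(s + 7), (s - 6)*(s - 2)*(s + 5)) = s - 6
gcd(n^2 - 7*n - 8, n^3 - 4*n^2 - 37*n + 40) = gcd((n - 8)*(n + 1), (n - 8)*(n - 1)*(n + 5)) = n - 8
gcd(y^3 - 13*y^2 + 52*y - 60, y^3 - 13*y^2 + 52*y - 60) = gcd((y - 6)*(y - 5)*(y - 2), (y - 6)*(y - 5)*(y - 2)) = y^3 - 13*y^2 + 52*y - 60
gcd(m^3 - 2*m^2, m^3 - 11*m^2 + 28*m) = m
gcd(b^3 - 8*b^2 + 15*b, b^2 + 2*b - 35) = b - 5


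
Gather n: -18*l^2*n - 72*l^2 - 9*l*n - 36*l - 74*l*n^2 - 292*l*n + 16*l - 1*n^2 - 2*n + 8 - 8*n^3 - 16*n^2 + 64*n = -72*l^2 - 20*l - 8*n^3 + n^2*(-74*l - 17) + n*(-18*l^2 - 301*l + 62) + 8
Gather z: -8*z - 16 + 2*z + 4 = -6*z - 12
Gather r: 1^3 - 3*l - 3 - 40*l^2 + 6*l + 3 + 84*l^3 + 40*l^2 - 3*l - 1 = 84*l^3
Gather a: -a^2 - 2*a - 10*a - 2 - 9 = -a^2 - 12*a - 11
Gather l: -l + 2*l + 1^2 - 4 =l - 3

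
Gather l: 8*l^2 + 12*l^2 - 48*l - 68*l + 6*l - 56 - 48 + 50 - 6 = 20*l^2 - 110*l - 60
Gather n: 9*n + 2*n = 11*n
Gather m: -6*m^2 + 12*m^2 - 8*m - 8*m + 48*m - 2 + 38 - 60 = 6*m^2 + 32*m - 24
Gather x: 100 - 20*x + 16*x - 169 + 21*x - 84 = 17*x - 153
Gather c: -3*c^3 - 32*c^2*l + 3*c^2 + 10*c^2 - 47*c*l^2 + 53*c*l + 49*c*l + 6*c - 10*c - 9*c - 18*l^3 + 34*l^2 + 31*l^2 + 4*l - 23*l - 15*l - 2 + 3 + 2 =-3*c^3 + c^2*(13 - 32*l) + c*(-47*l^2 + 102*l - 13) - 18*l^3 + 65*l^2 - 34*l + 3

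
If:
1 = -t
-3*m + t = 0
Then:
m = -1/3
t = -1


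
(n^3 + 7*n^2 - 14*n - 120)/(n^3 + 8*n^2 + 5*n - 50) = (n^2 + 2*n - 24)/(n^2 + 3*n - 10)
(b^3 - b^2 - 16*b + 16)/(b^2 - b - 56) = (-b^3 + b^2 + 16*b - 16)/(-b^2 + b + 56)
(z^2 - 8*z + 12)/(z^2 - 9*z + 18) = (z - 2)/(z - 3)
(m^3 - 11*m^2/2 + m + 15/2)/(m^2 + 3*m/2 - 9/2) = (m^2 - 4*m - 5)/(m + 3)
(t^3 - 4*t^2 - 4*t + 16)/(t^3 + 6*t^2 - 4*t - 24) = (t - 4)/(t + 6)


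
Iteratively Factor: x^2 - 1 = (x + 1)*(x - 1)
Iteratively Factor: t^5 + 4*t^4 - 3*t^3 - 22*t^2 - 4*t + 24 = (t + 2)*(t^4 + 2*t^3 - 7*t^2 - 8*t + 12) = (t - 1)*(t + 2)*(t^3 + 3*t^2 - 4*t - 12) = (t - 2)*(t - 1)*(t + 2)*(t^2 + 5*t + 6) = (t - 2)*(t - 1)*(t + 2)*(t + 3)*(t + 2)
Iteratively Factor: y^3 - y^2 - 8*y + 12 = (y - 2)*(y^2 + y - 6) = (y - 2)^2*(y + 3)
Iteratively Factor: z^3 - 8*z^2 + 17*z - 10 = (z - 2)*(z^2 - 6*z + 5) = (z - 2)*(z - 1)*(z - 5)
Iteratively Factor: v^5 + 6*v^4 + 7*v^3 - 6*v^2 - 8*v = (v + 2)*(v^4 + 4*v^3 - v^2 - 4*v) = v*(v + 2)*(v^3 + 4*v^2 - v - 4) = v*(v + 1)*(v + 2)*(v^2 + 3*v - 4) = v*(v - 1)*(v + 1)*(v + 2)*(v + 4)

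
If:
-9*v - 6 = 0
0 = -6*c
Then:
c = 0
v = -2/3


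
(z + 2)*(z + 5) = z^2 + 7*z + 10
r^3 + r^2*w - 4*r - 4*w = (r - 2)*(r + 2)*(r + w)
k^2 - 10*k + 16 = (k - 8)*(k - 2)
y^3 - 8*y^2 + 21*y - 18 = (y - 3)^2*(y - 2)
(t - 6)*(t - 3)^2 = t^3 - 12*t^2 + 45*t - 54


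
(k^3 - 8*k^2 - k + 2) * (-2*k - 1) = -2*k^4 + 15*k^3 + 10*k^2 - 3*k - 2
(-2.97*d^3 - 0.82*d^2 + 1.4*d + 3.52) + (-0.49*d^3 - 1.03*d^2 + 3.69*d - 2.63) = -3.46*d^3 - 1.85*d^2 + 5.09*d + 0.89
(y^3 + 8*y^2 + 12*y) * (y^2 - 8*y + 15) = y^5 - 37*y^3 + 24*y^2 + 180*y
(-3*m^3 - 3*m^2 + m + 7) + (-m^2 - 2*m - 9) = -3*m^3 - 4*m^2 - m - 2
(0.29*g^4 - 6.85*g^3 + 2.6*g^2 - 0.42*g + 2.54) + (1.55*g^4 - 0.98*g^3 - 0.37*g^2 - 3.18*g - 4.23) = 1.84*g^4 - 7.83*g^3 + 2.23*g^2 - 3.6*g - 1.69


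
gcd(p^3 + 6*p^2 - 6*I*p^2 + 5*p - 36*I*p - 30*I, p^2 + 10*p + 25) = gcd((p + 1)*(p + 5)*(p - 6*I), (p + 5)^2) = p + 5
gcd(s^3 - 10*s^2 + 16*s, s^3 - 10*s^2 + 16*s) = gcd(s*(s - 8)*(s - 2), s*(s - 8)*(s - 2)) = s^3 - 10*s^2 + 16*s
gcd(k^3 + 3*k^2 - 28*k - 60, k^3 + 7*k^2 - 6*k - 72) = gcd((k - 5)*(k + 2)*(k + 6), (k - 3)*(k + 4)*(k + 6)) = k + 6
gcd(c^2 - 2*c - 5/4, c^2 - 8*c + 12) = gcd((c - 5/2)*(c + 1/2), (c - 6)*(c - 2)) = 1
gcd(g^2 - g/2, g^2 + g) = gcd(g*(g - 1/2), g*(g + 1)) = g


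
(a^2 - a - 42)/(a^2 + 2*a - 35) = (a^2 - a - 42)/(a^2 + 2*a - 35)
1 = 1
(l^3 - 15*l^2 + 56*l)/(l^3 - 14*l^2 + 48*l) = (l - 7)/(l - 6)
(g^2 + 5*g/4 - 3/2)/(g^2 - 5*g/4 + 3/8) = 2*(g + 2)/(2*g - 1)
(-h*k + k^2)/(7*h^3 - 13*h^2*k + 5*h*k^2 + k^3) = k/(-7*h^2 + 6*h*k + k^2)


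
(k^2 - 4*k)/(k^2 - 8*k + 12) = k*(k - 4)/(k^2 - 8*k + 12)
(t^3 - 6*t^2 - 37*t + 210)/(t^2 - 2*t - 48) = (t^2 - 12*t + 35)/(t - 8)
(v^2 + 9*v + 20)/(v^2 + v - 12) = (v + 5)/(v - 3)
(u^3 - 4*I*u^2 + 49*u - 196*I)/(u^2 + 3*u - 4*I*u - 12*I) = (u^2 + 49)/(u + 3)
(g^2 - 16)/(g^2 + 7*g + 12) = (g - 4)/(g + 3)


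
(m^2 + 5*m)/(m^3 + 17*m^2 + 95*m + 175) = m/(m^2 + 12*m + 35)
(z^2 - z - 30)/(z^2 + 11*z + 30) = (z - 6)/(z + 6)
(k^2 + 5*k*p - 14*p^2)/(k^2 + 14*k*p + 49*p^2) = (k - 2*p)/(k + 7*p)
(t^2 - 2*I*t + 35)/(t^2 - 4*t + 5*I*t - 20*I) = (t - 7*I)/(t - 4)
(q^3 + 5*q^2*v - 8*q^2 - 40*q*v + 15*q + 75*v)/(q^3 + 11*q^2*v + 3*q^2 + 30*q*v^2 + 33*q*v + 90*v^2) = (q^2 - 8*q + 15)/(q^2 + 6*q*v + 3*q + 18*v)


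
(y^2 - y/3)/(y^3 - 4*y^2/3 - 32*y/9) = 3*(1 - 3*y)/(-9*y^2 + 12*y + 32)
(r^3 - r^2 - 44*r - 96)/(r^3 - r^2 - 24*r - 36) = (r^2 - 4*r - 32)/(r^2 - 4*r - 12)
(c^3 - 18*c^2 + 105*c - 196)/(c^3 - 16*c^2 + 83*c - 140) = (c - 7)/(c - 5)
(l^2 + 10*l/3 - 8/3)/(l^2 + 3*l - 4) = (l - 2/3)/(l - 1)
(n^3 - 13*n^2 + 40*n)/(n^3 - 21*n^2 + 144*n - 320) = n/(n - 8)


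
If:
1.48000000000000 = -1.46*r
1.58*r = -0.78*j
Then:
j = 2.05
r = -1.01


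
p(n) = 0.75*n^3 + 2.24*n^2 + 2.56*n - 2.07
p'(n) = 2.25*n^2 + 4.48*n + 2.56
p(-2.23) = -4.96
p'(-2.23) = 3.76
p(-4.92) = -49.76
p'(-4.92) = 34.98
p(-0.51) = -2.89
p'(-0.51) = 0.86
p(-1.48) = -3.38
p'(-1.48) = 0.86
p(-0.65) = -2.99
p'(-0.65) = 0.60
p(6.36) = 297.76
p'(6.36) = 122.06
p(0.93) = 2.85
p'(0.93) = 8.67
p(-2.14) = -4.64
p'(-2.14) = 3.28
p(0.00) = -2.07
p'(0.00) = 2.56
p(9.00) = 749.16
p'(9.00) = 225.13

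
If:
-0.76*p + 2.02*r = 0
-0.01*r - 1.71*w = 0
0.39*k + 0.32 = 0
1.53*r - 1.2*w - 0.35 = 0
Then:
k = -0.82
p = 0.61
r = 0.23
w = -0.00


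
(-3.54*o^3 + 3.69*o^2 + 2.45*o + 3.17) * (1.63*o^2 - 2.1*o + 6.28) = -5.7702*o^5 + 13.4487*o^4 - 25.9867*o^3 + 23.1953*o^2 + 8.729*o + 19.9076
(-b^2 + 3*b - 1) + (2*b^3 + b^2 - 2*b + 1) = 2*b^3 + b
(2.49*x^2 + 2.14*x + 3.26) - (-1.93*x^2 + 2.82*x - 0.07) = 4.42*x^2 - 0.68*x + 3.33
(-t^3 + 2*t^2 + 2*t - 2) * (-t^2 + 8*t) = t^5 - 10*t^4 + 14*t^3 + 18*t^2 - 16*t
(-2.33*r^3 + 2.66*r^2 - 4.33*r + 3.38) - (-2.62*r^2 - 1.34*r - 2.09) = -2.33*r^3 + 5.28*r^2 - 2.99*r + 5.47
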